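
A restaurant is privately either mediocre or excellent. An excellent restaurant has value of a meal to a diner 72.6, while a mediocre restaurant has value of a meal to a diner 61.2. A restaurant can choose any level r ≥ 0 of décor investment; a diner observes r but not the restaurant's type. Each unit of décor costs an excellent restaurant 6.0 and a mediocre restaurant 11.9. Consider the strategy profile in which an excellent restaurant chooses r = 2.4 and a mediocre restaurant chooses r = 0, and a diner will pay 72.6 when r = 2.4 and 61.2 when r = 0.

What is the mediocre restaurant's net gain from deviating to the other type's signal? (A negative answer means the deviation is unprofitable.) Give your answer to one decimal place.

-17.2

Playing r = 0 the mediocre restaurant receives 61.2.
Deviating to r = 2.4 brings payment 72.6 at cost 11.9 × 2.4 = 28.56, netting 44.04.
Gain from deviating: 44.04 − 61.2 = -17.16, i.e. -17.2 to one decimal place.
The gain is negative, so the mediocre type's incentive-compatibility constraint is satisfied.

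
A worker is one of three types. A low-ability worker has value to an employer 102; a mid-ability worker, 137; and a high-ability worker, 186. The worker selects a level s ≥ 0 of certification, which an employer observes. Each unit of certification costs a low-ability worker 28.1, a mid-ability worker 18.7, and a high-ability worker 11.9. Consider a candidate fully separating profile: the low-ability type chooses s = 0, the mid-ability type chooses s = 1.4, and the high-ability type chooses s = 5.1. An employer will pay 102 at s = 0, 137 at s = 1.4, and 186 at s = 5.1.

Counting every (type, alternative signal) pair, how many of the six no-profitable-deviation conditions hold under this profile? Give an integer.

Mid-ability (own payoff 137 − 18.7×1.4 = 110.82): to s=0 gives 102 → no gain ✓; to s=5.1 gives 186 − 18.7×5.1 = 90.63 → no gain ✓.
High-ability (own payoff 186 − 11.9×5.1 = 125.31): to s=0 gives 102 → no gain ✓; to s=1.4 gives 137 − 11.9×1.4 = 120.34 → no gain ✓.
Low-ability (own payoff 102): to s=1.4 gives 137 − 28.1×1.4 = 97.66 → no gain ✓; to s=5.1 gives 186 − 28.1×5.1 = 42.69 → no gain ✓.
6 of the 6 constraints hold; this profile is a separating equilibrium.

6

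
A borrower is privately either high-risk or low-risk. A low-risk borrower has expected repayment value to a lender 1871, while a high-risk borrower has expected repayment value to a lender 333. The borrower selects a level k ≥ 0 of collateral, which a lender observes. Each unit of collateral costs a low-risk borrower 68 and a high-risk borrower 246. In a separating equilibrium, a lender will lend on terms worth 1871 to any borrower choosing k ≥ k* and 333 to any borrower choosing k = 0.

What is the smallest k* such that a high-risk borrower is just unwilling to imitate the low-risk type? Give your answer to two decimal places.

A high-risk borrower choosing k = 0 receives 333.
Imitating at k* instead would pay 1871 at cost 246·k*, netting 1871 − 246·k*.
Indifference: 333 = 1871 − 246·k*, so k* = (1871 − 333) / 246 ≈ 6.25.
At k* the high-risk type's incentive constraint just binds; the low-risk type strictly prefers k* since its per-unit cost is lower.

6.25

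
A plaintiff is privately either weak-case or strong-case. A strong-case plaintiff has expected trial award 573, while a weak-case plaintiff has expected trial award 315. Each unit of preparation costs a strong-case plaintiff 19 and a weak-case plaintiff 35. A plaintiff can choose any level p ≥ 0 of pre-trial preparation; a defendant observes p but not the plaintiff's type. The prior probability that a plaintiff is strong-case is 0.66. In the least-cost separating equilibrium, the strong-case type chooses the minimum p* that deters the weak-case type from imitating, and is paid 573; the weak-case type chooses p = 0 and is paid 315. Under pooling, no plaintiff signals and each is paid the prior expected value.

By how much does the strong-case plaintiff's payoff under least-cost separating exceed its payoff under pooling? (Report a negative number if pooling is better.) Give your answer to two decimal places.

Least-cost separating signal: p* solves 315 = 573 − 35·p*, so p* = (573 − 315)/35 ≈ 7.3714.
Strong-case type's separating payoff: 573 − 19 × p* = 573 − 19 × (573 − 315)/35 = 573 − 4902/35 ≈ 432.9429.
Pooling payoff: 0.66 × 573 + 0.34 × 315 = 485.28.
Difference: 432.9429 − 485.28 = -52.3371, i.e. -52.34 to two decimal places.
The strong-case type would prefer the pooling outcome.

-52.34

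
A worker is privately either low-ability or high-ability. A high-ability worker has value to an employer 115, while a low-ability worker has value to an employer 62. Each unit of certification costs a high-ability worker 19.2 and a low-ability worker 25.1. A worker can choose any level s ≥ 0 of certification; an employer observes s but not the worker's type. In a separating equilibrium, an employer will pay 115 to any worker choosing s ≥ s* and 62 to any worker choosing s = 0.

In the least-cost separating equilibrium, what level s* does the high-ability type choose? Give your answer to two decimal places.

2.11

A low-ability worker choosing s = 0 receives 62.
Imitating at s* instead would pay 115 at cost 25.1·s*, netting 115 − 25.1·s*.
Indifference: 62 = 115 − 25.1·s*, so s* = (115 − 62) / 25.1 ≈ 2.11.
At s* the low-ability type's incentive constraint just binds; the high-ability type strictly prefers s* since its per-unit cost is lower.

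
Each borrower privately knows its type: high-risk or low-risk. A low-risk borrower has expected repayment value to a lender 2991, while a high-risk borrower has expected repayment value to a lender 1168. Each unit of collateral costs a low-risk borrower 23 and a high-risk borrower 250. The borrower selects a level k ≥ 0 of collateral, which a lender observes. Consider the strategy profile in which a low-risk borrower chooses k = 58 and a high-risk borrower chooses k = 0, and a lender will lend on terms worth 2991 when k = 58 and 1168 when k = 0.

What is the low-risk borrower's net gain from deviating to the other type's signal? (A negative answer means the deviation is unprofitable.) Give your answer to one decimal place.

Playing k = 58 the low-risk borrower receives 2991 − 23 × 58 = 1657.
Deviating to k = 0 yields 1168 instead.
Gain from deviating: 1168 − 1657 = -489.0.
The gain is negative, so the low-risk type's incentive-compatibility constraint is satisfied.

-489.0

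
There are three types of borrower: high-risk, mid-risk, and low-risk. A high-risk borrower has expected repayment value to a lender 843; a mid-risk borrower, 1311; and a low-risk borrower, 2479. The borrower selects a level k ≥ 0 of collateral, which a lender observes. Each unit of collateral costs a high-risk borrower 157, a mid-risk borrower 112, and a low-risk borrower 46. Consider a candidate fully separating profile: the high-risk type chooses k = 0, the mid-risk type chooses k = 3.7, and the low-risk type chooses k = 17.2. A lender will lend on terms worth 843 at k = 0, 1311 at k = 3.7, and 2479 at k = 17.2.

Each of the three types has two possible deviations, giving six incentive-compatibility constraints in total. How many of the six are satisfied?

6

High-risk (own payoff 843): to k=3.7 gives 1311 − 157×3.7 = 730.1 → no gain ✓; to k=17.2 gives 2479 − 157×17.2 = -221.4 → no gain ✓.
Low-risk (own payoff 2479 − 46×17.2 = 1687.8): to k=0 gives 843 → no gain ✓; to k=3.7 gives 1311 − 46×3.7 = 1140.8 → no gain ✓.
Mid-risk (own payoff 1311 − 112×3.7 = 896.6): to k=0 gives 843 → no gain ✓; to k=17.2 gives 2479 − 112×17.2 = 552.6 → no gain ✓.
6 of the 6 constraints hold; this profile is a separating equilibrium.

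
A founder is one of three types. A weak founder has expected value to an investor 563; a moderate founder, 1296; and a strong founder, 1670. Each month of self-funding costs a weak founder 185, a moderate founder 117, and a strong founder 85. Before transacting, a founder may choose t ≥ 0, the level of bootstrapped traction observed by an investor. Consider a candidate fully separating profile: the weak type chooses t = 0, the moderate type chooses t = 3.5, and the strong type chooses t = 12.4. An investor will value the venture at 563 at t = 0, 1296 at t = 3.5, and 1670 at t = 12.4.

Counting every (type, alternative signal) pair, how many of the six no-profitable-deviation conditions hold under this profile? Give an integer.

4

Strong (own payoff 1670 − 85×12.4 = 616): to t=0 gives 563 → no gain ✓; to t=3.5 gives 1296 − 85×3.5 = 998.5 → profitable ✗.
Moderate (own payoff 1296 − 117×3.5 = 886.5): to t=0 gives 563 → no gain ✓; to t=12.4 gives 1670 − 117×12.4 = 219.2 → no gain ✓.
Weak (own payoff 563): to t=3.5 gives 1296 − 185×3.5 = 648.5 → profitable ✗; to t=12.4 gives 1670 − 185×12.4 = -624 → no gain ✓.
4 of the 6 constraints hold; not an equilibrium.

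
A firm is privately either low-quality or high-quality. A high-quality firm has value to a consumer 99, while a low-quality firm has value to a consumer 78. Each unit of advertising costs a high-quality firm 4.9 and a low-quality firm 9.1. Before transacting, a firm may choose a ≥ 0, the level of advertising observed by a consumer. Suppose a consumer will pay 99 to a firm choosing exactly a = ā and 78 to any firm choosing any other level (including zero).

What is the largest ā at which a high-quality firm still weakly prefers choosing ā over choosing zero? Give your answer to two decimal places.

4.29

Choosing ā yields the high-quality type 99 − 4.9·ā; choosing zero yields 78.
The high-quality type is indifferent at 99 − 4.9·ā = 78, i.e. ā = (99 − 78) / 4.9 ≈ 4.29.
For any ā above 4.29 the high-quality type would rather pool at zero, so separation collapses.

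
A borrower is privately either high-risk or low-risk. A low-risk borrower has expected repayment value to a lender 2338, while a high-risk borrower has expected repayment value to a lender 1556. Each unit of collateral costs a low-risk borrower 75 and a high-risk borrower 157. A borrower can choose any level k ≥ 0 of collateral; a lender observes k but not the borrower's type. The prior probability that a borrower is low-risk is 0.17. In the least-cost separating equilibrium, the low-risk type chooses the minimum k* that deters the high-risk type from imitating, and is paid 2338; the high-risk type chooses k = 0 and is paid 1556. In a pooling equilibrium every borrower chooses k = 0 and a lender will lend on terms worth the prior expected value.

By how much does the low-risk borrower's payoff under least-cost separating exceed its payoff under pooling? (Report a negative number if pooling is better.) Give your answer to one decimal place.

275.5

Least-cost separating signal: k* solves 1556 = 2338 − 157·k*, so k* = (2338 − 1556)/157 ≈ 4.9809.
Low-risk type's separating payoff: 2338 − 75 × k* = 2338 − 75 × (2338 − 1556)/157 = 2338 − 58650/157 ≈ 1964.433.
Pooling payoff: 0.17 × 2338 + 0.83 × 1556 = 1688.94.
Difference: 1964.433 − 1688.94 = 275.493, i.e. 275.5 to one decimal place.
The low-risk type prefers to separate.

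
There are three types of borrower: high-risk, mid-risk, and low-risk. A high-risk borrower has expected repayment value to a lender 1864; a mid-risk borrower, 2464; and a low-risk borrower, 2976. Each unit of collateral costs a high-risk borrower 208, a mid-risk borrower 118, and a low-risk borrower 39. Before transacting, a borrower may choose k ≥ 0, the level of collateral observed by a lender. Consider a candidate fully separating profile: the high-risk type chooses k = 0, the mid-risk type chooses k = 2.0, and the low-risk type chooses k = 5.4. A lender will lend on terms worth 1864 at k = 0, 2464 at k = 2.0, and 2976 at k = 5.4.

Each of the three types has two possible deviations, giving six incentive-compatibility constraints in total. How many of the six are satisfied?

4

Mid-risk (own payoff 2464 − 118×2.0 = 2228): to k=0 gives 1864 → no gain ✓; to k=5.4 gives 2976 − 118×5.4 = 2338.8 → profitable ✗.
Low-risk (own payoff 2976 − 39×5.4 = 2765.4): to k=0 gives 1864 → no gain ✓; to k=2.0 gives 2464 − 39×2.0 = 2386 → no gain ✓.
High-risk (own payoff 1864): to k=2.0 gives 2464 − 208×2.0 = 2048 → profitable ✗; to k=5.4 gives 2976 − 208×5.4 = 1852.8 → no gain ✓.
4 of the 6 constraints hold; not an equilibrium.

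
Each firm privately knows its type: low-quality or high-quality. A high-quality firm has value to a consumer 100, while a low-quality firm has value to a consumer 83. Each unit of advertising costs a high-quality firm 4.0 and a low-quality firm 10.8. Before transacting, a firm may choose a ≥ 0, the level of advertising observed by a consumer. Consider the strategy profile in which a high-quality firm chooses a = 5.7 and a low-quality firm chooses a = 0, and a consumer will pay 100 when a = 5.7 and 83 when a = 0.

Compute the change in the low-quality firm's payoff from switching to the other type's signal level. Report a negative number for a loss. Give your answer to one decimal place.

-44.6

Playing a = 0 the low-quality firm receives 83.
Deviating to a = 5.7 brings payment 100 at cost 10.8 × 5.7 = 61.56, netting 38.44.
Gain from deviating: 38.44 − 83 = -44.56, i.e. -44.6 to one decimal place.
The gain is negative, so the low-quality type's incentive-compatibility constraint is satisfied.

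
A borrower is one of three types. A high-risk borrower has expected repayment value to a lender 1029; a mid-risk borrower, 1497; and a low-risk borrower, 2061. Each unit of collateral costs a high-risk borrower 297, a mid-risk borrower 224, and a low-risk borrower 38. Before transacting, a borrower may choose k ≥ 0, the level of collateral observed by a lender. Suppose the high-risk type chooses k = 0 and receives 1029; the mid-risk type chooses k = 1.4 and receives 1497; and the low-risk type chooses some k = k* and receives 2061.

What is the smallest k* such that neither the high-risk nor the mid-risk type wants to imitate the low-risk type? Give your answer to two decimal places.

3.92

High-risk type (on-path payoff 1029) won't mimic when 1029 ≥ 2061 − 297·k*, i.e. k* ≥ 3.47.
Mid-risk type (on-path payoff 1497 − 224×1.4 = 1183.4) won't mimic when 1183.4 ≥ 2061 − 224·k*, i.e. k* ≥ 3.92.
Both must hold, so k* = max(3.47, 3.92) = 3.92. The mid-risk type's constraint binds.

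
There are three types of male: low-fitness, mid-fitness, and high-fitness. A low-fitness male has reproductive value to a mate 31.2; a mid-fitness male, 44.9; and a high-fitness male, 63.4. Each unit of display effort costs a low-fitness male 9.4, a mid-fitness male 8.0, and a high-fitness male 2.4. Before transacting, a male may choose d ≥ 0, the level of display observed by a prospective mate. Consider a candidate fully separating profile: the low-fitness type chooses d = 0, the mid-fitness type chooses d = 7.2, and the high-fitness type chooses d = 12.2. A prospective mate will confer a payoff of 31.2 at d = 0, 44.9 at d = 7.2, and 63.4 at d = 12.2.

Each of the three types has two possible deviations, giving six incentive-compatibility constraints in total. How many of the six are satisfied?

5

Low-fitness (own payoff 31.2): to d=7.2 gives 44.9 − 9.4×7.2 = -22.78 → no gain ✓; to d=12.2 gives 63.4 − 9.4×12.2 = -51.28 → no gain ✓.
Mid-fitness (own payoff 44.9 − 8.0×7.2 = -12.7): to d=0 gives 31.2 → profitable ✗; to d=12.2 gives 63.4 − 8.0×12.2 = -34.2 → no gain ✓.
High-fitness (own payoff 63.4 − 2.4×12.2 = 34.12): to d=0 gives 31.2 → no gain ✓; to d=7.2 gives 44.9 − 2.4×7.2 = 27.62 → no gain ✓.
5 of the 6 constraints hold; not an equilibrium.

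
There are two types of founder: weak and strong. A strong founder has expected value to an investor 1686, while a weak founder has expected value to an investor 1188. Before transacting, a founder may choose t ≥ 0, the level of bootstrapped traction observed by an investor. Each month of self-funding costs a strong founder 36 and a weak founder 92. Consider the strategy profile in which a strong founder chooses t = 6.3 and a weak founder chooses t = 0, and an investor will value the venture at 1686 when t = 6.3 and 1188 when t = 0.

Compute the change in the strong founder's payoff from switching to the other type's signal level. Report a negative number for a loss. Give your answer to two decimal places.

Playing t = 6.3 the strong founder receives 1686 − 36 × 6.3 = 1459.2.
Deviating to t = 0 yields 1188 instead.
Gain from deviating: 1188 − 1459.2 = -271.20.
The gain is negative, so the strong type's incentive-compatibility constraint is satisfied.

-271.20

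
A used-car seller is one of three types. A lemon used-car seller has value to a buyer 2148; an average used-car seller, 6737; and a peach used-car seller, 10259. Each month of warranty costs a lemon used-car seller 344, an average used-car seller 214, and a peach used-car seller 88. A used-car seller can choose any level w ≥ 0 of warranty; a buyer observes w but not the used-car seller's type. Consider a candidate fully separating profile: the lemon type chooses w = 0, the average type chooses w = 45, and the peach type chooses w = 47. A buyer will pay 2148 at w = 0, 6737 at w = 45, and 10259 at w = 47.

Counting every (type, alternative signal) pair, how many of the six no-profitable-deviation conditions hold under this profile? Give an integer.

Average (own payoff 6737 − 214×45 = -2893): to w=0 gives 2148 → profitable ✗; to w=47 gives 10259 − 214×47 = 201 → profitable ✗.
Lemon (own payoff 2148): to w=45 gives 6737 − 344×45 = -8743 → no gain ✓; to w=47 gives 10259 − 344×47 = -5909 → no gain ✓.
Peach (own payoff 10259 − 88×47 = 6123): to w=0 gives 2148 → no gain ✓; to w=45 gives 6737 − 88×45 = 2777 → no gain ✓.
4 of the 6 constraints hold; not an equilibrium.

4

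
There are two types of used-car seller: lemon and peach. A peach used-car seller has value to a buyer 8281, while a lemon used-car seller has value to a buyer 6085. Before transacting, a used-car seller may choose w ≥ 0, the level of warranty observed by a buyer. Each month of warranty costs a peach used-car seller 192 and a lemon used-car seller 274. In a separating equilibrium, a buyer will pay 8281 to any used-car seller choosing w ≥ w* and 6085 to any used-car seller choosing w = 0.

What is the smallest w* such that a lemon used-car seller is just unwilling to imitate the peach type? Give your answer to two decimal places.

8.01

A lemon used-car seller choosing w = 0 receives 6085.
Imitating at w* instead would pay 8281 at cost 274·w*, netting 8281 − 274·w*.
Indifference: 6085 = 8281 − 274·w*, so w* = (8281 − 6085) / 274 ≈ 8.01.
At w* the lemon type's incentive constraint just binds; the peach type strictly prefers w* since its per-unit cost is lower.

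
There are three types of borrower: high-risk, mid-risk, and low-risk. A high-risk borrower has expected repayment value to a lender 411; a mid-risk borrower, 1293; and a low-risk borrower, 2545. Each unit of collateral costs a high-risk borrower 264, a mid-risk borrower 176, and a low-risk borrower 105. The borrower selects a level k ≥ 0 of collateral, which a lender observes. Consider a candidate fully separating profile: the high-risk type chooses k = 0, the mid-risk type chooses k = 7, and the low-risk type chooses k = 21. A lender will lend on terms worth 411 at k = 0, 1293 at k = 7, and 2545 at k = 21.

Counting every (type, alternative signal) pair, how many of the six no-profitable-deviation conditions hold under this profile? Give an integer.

3

Low-risk (own payoff 2545 − 105×21 = 340): to k=0 gives 411 → profitable ✗; to k=7 gives 1293 − 105×7 = 558 → profitable ✗.
High-risk (own payoff 411): to k=7 gives 1293 − 264×7 = -555 → no gain ✓; to k=21 gives 2545 − 264×21 = -2999 → no gain ✓.
Mid-risk (own payoff 1293 − 176×7 = 61): to k=0 gives 411 → profitable ✗; to k=21 gives 2545 − 176×21 = -1151 → no gain ✓.
3 of the 6 constraints hold; not an equilibrium.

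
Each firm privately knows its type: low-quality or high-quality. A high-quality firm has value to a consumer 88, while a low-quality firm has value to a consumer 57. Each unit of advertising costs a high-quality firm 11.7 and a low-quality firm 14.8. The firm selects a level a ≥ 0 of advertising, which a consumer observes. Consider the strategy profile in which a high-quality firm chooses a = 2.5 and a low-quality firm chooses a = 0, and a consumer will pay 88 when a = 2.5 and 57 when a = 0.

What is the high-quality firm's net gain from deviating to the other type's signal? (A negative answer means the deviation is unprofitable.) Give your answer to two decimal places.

Playing a = 2.5 the high-quality firm receives 88 − 11.7 × 2.5 = 58.75.
Deviating to a = 0 yields 57 instead.
Gain from deviating: 57 − 58.75 = -1.75.
The gain is negative, so the high-quality type's incentive-compatibility constraint is satisfied.

-1.75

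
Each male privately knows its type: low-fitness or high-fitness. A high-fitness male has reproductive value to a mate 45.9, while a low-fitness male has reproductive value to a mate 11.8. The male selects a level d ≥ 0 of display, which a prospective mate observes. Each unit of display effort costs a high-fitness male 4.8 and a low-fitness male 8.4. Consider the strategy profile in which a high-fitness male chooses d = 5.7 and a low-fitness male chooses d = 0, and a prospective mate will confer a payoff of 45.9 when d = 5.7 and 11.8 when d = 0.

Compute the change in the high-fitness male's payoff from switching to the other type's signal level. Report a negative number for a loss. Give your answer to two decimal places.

Playing d = 5.7 the high-fitness male receives 45.9 − 4.8 × 5.7 = 18.54.
Deviating to d = 0 yields 11.8 instead.
Gain from deviating: 11.8 − 18.54 = -6.74.
The gain is negative, so the high-fitness type's incentive-compatibility constraint is satisfied.

-6.74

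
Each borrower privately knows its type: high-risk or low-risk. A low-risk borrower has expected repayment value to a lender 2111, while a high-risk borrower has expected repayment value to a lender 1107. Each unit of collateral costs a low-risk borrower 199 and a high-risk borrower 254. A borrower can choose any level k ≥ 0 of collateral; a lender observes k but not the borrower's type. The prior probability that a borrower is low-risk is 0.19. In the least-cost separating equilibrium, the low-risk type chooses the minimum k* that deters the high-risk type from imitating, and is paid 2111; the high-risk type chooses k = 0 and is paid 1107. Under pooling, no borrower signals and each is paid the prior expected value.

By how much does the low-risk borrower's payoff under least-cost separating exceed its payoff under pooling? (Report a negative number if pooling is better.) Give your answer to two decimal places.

26.64

Least-cost separating signal: k* solves 1107 = 2111 − 254·k*, so k* = (2111 − 1107)/254 ≈ 3.9528.
Low-risk type's separating payoff: 2111 − 199 × k* = 2111 − 199 × (2111 − 1107)/254 = 2111 − 199796/254 ≈ 1324.4016.
Pooling payoff: 0.19 × 2111 + 0.81 × 1107 = 1297.76.
Difference: 1324.4016 − 1297.76 = 26.6416, i.e. 26.64 to two decimal places.
The low-risk type prefers to separate.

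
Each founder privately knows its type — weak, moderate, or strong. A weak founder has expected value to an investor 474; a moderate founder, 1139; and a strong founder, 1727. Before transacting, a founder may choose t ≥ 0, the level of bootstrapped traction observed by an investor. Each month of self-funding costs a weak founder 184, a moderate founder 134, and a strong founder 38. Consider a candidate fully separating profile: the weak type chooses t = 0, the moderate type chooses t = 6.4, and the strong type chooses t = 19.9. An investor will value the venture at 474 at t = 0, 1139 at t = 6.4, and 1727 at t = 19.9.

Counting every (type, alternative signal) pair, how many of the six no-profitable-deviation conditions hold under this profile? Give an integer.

5

Strong (own payoff 1727 − 38×19.9 = 970.8): to t=0 gives 474 → no gain ✓; to t=6.4 gives 1139 − 38×6.4 = 895.8 → no gain ✓.
Weak (own payoff 474): to t=6.4 gives 1139 − 184×6.4 = -38.6 → no gain ✓; to t=19.9 gives 1727 − 184×19.9 = -1934.6 → no gain ✓.
Moderate (own payoff 1139 − 134×6.4 = 281.4): to t=0 gives 474 → profitable ✗; to t=19.9 gives 1727 − 134×19.9 = -939.6 → no gain ✓.
5 of the 6 constraints hold; not an equilibrium.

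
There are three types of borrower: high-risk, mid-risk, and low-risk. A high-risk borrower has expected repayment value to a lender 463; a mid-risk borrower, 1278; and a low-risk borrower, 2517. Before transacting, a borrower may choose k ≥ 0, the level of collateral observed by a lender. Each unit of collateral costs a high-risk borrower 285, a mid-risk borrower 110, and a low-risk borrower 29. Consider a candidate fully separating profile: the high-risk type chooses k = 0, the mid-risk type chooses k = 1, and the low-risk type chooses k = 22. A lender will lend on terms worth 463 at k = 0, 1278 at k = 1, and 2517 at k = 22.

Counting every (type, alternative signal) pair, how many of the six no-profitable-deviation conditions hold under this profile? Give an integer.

5

High-risk (own payoff 463): to k=1 gives 1278 − 285×1 = 993 → profitable ✗; to k=22 gives 2517 − 285×22 = -3753 → no gain ✓.
Low-risk (own payoff 2517 − 29×22 = 1879): to k=0 gives 463 → no gain ✓; to k=1 gives 1278 − 29×1 = 1249 → no gain ✓.
Mid-risk (own payoff 1278 − 110×1 = 1168): to k=0 gives 463 → no gain ✓; to k=22 gives 2517 − 110×22 = 97 → no gain ✓.
5 of the 6 constraints hold; not an equilibrium.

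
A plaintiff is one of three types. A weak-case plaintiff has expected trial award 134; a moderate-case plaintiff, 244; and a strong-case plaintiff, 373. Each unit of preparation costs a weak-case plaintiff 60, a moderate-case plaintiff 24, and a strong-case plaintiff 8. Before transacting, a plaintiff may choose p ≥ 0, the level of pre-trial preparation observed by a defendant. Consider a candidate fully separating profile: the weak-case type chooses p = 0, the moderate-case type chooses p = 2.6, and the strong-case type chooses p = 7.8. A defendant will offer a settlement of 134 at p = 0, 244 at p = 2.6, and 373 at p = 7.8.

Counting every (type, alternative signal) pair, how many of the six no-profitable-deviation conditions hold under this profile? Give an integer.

5

Moderate-case (own payoff 244 − 24×2.6 = 181.6): to p=0 gives 134 → no gain ✓; to p=7.8 gives 373 − 24×7.8 = 185.8 → profitable ✗.
Weak-case (own payoff 134): to p=2.6 gives 244 − 60×2.6 = 88 → no gain ✓; to p=7.8 gives 373 − 60×7.8 = -95 → no gain ✓.
Strong-case (own payoff 373 − 8×7.8 = 310.6): to p=0 gives 134 → no gain ✓; to p=2.6 gives 244 − 8×2.6 = 223.2 → no gain ✓.
5 of the 6 constraints hold; not an equilibrium.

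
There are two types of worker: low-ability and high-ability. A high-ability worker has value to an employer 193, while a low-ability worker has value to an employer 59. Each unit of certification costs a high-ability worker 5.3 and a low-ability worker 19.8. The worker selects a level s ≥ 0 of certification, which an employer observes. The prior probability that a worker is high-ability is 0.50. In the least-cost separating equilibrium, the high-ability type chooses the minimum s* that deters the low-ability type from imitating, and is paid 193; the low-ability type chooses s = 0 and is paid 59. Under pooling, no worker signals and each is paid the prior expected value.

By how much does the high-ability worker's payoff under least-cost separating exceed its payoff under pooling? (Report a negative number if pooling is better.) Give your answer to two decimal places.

Least-cost separating signal: s* solves 59 = 193 − 19.8·s*, so s* = (193 − 59)/19.8 ≈ 6.7677.
High-ability type's separating payoff: 193 − 5.3 × s* = 193 − 5.3 × (193 − 59)/19.8 = 193 − 710.2/19.8 ≈ 157.1313.
Pooling payoff: 0.50 × 193 + 0.50 × 59 = 126.
Difference: 157.1313 − 126 = 31.1313, i.e. 31.13 to two decimal places.
The high-ability type prefers to separate.

31.13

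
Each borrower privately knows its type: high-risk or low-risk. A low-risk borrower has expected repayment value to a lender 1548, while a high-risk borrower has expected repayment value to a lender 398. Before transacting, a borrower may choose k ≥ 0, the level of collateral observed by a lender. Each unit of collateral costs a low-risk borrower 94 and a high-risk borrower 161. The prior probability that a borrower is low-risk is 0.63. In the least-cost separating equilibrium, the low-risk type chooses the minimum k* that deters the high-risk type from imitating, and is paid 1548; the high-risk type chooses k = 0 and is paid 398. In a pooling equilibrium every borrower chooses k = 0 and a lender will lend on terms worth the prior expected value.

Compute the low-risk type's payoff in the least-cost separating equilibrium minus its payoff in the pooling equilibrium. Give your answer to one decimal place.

-245.9

Least-cost separating signal: k* solves 398 = 1548 − 161·k*, so k* = (1548 − 398)/161 ≈ 7.1429.
Low-risk type's separating payoff: 1548 − 94 × k* = 1548 − 94 × (1548 − 398)/161 = 1548 − 108100/161 ≈ 876.571.
Pooling payoff: 0.63 × 1548 + 0.37 × 398 = 1122.5.
Difference: 876.571 − 1122.5 = -245.929, i.e. -245.9 to one decimal place.
The low-risk type would prefer the pooling outcome.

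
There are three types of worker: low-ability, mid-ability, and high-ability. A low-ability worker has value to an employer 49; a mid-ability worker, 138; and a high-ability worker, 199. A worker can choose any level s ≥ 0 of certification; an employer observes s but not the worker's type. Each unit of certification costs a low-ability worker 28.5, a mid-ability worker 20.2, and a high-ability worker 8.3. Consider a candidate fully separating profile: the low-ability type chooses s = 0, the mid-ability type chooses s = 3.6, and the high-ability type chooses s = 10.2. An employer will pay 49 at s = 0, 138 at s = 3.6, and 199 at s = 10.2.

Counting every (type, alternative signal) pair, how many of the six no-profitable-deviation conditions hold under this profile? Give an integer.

6

Mid-ability (own payoff 138 − 20.2×3.6 = 65.28): to s=0 gives 49 → no gain ✓; to s=10.2 gives 199 − 20.2×10.2 = -7.04 → no gain ✓.
Low-ability (own payoff 49): to s=3.6 gives 138 − 28.5×3.6 = 35.4 → no gain ✓; to s=10.2 gives 199 − 28.5×10.2 = -91.7 → no gain ✓.
High-ability (own payoff 199 − 8.3×10.2 = 114.34): to s=0 gives 49 → no gain ✓; to s=3.6 gives 138 − 8.3×3.6 = 108.12 → no gain ✓.
6 of the 6 constraints hold; this profile is a separating equilibrium.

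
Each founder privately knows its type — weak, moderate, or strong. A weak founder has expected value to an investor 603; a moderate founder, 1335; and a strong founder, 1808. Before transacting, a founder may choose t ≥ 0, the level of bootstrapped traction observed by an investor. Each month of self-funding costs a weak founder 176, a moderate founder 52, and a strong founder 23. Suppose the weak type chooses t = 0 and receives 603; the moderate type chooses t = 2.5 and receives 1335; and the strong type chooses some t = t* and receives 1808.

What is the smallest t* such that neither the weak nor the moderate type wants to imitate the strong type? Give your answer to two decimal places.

Weak type (on-path payoff 603) won't mimic when 603 ≥ 1808 − 176·t*, i.e. t* ≥ 6.85.
Moderate type (on-path payoff 1335 − 52×2.5 = 1205) won't mimic when 1205 ≥ 1808 − 52·t*, i.e. t* ≥ 11.60.
Both must hold, so t* = max(6.85, 11.60) = 11.60. The moderate type's constraint binds.

11.60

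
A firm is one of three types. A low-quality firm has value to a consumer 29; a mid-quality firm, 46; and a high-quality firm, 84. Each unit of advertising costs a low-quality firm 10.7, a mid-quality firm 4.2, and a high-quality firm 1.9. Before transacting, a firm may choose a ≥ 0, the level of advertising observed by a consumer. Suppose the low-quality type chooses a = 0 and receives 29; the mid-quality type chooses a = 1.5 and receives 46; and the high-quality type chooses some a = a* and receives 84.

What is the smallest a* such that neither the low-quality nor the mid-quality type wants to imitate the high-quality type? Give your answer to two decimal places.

10.55

Low-quality type (on-path payoff 29) won't mimic when 29 ≥ 84 − 10.7·a*, i.e. a* ≥ 5.14.
Mid-quality type (on-path payoff 46 − 4.2×1.5 = 39.7) won't mimic when 39.7 ≥ 84 − 4.2·a*, i.e. a* ≥ 10.55.
Both must hold, so a* = max(5.14, 10.55) = 10.55. The mid-quality type's constraint binds.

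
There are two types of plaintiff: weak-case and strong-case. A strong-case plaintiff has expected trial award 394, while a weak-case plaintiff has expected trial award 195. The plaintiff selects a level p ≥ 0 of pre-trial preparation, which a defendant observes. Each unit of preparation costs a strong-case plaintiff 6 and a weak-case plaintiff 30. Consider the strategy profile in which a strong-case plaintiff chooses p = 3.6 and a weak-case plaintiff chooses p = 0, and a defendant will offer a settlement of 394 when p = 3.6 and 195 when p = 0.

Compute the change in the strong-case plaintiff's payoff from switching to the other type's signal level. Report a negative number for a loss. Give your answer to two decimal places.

-177.40

Playing p = 3.6 the strong-case plaintiff receives 394 − 6 × 3.6 = 372.4.
Deviating to p = 0 yields 195 instead.
Gain from deviating: 195 − 372.4 = -177.40.
The gain is negative, so the strong-case type's incentive-compatibility constraint is satisfied.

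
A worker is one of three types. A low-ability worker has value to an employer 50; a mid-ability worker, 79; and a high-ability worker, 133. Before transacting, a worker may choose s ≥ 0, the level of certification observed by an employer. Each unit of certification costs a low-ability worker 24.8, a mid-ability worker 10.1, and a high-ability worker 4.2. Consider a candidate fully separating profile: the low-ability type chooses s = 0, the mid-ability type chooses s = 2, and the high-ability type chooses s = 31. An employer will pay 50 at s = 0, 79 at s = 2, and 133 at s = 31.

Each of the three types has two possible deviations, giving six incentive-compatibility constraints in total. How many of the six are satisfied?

4

Mid-ability (own payoff 79 − 10.1×2 = 58.8): to s=0 gives 50 → no gain ✓; to s=31 gives 133 − 10.1×31 = -180.1 → no gain ✓.
Low-ability (own payoff 50): to s=2 gives 79 − 24.8×2 = 29.4 → no gain ✓; to s=31 gives 133 − 24.8×31 = -635.8 → no gain ✓.
High-ability (own payoff 133 − 4.2×31 = 2.8): to s=0 gives 50 → profitable ✗; to s=2 gives 79 − 4.2×2 = 70.6 → profitable ✗.
4 of the 6 constraints hold; not an equilibrium.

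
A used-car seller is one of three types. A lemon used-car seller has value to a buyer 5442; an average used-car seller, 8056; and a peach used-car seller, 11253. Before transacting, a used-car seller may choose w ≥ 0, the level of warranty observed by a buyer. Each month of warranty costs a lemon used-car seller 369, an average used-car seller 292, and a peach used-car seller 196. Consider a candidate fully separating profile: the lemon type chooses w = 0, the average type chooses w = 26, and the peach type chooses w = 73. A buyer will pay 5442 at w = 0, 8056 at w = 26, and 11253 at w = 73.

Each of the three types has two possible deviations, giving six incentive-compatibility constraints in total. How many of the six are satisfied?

Lemon (own payoff 5442): to w=26 gives 8056 − 369×26 = -1538 → no gain ✓; to w=73 gives 11253 − 369×73 = -15684 → no gain ✓.
Peach (own payoff 11253 − 196×73 = -3055): to w=0 gives 5442 → profitable ✗; to w=26 gives 8056 − 196×26 = 2960 → profitable ✗.
Average (own payoff 8056 − 292×26 = 464): to w=0 gives 5442 → profitable ✗; to w=73 gives 11253 − 292×73 = -10063 → no gain ✓.
3 of the 6 constraints hold; not an equilibrium.

3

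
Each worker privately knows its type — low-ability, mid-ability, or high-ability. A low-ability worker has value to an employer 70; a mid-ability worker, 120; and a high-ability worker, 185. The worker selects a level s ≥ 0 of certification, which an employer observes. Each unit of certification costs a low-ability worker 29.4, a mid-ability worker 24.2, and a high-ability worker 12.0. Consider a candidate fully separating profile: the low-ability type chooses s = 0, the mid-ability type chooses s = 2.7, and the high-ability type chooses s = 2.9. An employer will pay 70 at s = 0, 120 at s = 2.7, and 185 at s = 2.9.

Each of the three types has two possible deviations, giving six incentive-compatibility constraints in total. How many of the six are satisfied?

3

Low-ability (own payoff 70): to s=2.7 gives 120 − 29.4×2.7 = 40.62 → no gain ✓; to s=2.9 gives 185 − 29.4×2.9 = 99.74 → profitable ✗.
Mid-ability (own payoff 120 − 24.2×2.7 = 54.66): to s=0 gives 70 → profitable ✗; to s=2.9 gives 185 − 24.2×2.9 = 114.82 → profitable ✗.
High-ability (own payoff 185 − 12.0×2.9 = 150.2): to s=0 gives 70 → no gain ✓; to s=2.7 gives 120 − 12.0×2.7 = 87.6 → no gain ✓.
3 of the 6 constraints hold; not an equilibrium.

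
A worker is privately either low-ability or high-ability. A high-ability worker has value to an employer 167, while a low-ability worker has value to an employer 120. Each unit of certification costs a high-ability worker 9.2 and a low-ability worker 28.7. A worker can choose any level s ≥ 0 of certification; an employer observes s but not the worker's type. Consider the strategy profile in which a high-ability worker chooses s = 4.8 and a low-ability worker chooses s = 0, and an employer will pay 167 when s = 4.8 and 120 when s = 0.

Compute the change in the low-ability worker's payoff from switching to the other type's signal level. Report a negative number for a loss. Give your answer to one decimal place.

Playing s = 0 the low-ability worker receives 120.
Deviating to s = 4.8 brings payment 167 at cost 28.7 × 4.8 = 137.76, netting 29.24.
Gain from deviating: 29.24 − 120 = -90.76, i.e. -90.8 to one decimal place.
The gain is negative, so the low-ability type's incentive-compatibility constraint is satisfied.

-90.8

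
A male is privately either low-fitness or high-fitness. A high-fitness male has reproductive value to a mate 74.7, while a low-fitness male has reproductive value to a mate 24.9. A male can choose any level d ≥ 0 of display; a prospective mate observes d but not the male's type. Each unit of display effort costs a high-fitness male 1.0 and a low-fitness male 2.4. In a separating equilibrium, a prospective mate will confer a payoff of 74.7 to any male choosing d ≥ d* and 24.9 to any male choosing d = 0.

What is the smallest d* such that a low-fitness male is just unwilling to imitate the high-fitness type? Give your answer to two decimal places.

20.75

A low-fitness male choosing d = 0 receives 24.9.
Imitating at d* instead would pay 74.7 at cost 2.4·d*, netting 74.7 − 2.4·d*.
Indifference: 24.9 = 74.7 − 2.4·d*, so d* = (74.7 − 24.9) / 2.4 = 20.75.
This is the low-fitness type's binding incentive-compatibility constraint; any d ≥ 20.75 sustains separation on that side.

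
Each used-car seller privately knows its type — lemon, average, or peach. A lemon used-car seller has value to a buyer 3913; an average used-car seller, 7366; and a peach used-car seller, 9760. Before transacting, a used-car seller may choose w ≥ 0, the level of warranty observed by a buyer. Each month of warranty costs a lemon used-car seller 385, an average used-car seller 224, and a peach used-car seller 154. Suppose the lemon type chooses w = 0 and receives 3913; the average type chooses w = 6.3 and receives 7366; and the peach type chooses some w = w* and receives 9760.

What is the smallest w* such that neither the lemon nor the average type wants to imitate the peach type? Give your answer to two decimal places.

Lemon type (on-path payoff 3913) won't mimic when 3913 ≥ 9760 − 385·w*, i.e. w* ≥ 15.19.
Average type (on-path payoff 7366 − 224×6.3 = 5954.8) won't mimic when 5954.8 ≥ 9760 − 224·w*, i.e. w* ≥ 16.99.
Both must hold, so w* = max(15.19, 16.99) = 16.99. The average type's constraint binds.

16.99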